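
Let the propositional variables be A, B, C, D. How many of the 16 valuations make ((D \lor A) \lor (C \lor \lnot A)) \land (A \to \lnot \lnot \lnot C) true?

12

Initial set: {(((D \lor A) \lor (C \lor \lnot A)) \land (A \to \lnot \lnot \lnot C))}.
(((D \lor A) \lor (C \lor \lnot A)) \land (A \to \lnot \lnot \lnot C)): α-rule — add ((D \lor A) \lor (C \lor \lnot A)), (A \to \lnot \lnot \lnot C).
((D \lor A) \lor (C \lor \lnot A)): β-rule — branch into (D \lor A)  //  (C \lor \lnot A).
  branch 1 (add (D \lor A)):
    (A \to \lnot \lnot \lnot C): β-rule — branch into \lnot A  //  \lnot \lnot \lnot C.
      branch 1.1 (add \lnot A):
        (D \lor A): β-rule — branch into D  //  A.
          branch 1.1.1 (add D):
            ○ open, literals {A=false, D=true}.
          branch 1.1.2 (add A):
            × closes — contains both A and \lnot A.
      branch 1.2 (add \lnot \lnot \lnot C):
        \lnot \lnot \lnot C: drop double negation, giving \lnot C.
        (D \lor A): β-rule — branch into D  //  A.
          branch 1.2.1 (add D):
            ○ open, literals {C=false, D=true}.
          branch 1.2.2 (add A):
            ○ open, literals {A=true, C=false}.
  branch 2 (add (C \lor \lnot A)):
    (A \to \lnot \lnot \lnot C): β-rule — branch into \lnot A  //  \lnot \lnot \lnot C.
      branch 2.1 (add \lnot A):
        (C \lor \lnot A): β-rule — branch into C  //  \lnot A.
          branch 2.1.1 (add C):
            ○ open, literals {A=false, C=true}.
          branch 2.1.2 (add \lnot A):
            ○ open, literals {A=false}.
      branch 2.2 (add \lnot \lnot \lnot C):
        \lnot \lnot \lnot C: drop double negation, giving \lnot C.
        (C \lor \lnot A): β-rule — branch into C  //  \lnot A.
          branch 2.2.1 (add C):
            × closes — contains both C and \lnot C.
          branch 2.2.2 (add \lnot A):
            ○ open, literals {A=false, C=false}.
2 branches closed, 6 open.
Each open branch fixes some atoms; the unmentioned ones are free. Counting distinct full assignments: branch {A=false, D=true} (B, C) contributes 4 new; branch {C=false, D=true} (A, B) contributes 2 new; branch {A=true, C=false} (B, D) contributes 2 new; branch {A=false, C=true} (B, D) contributes 2 new; branch {A=false} (B, C, D) contributes 2 new; branch {A=false, C=false} (B, D) contributes 0 new. Total: 12.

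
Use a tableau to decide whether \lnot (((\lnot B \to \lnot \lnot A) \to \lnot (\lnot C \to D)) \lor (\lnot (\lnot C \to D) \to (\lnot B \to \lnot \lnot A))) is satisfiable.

Unsatisfiable

Initial set: {\lnot (((\lnot B \to \lnot \lnot A) \to \lnot (\lnot C \to D)) \lor (\lnot (\lnot C \to D) \to (\lnot B \to \lnot \lnot A)))}.
\lnot (((\lnot B \to \lnot \lnot A) \to \lnot (\lnot C \to D)) \lor (\lnot (\lnot C \to D) \to (\lnot B \to \lnot \lnot A))): α-rule — add \lnot ((\lnot B \to \lnot \lnot A) \to \lnot (\lnot C \to D)), \lnot (\lnot (\lnot C \to D) \to (\lnot B \to \lnot \lnot A)).
\lnot ((\lnot B \to \lnot \lnot A) \to \lnot (\lnot C \to D)): α-rule — add (\lnot B \to \lnot \lnot A), \lnot \lnot (\lnot C \to D).
\lnot (\lnot (\lnot C \to D) \to (\lnot B \to \lnot \lnot A)): α-rule — add \lnot (\lnot C \to D), \lnot (\lnot B \to \lnot \lnot A).
\lnot (\lnot C \to D): α-rule — add \lnot C, \lnot D.
\lnot (\lnot B \to \lnot \lnot A): α-rule — add \lnot B, \lnot \lnot \lnot A.
\lnot \lnot \lnot A: drop double negation, giving \lnot A.
(\lnot B \to \lnot \lnot A): β-rule — branch into \lnot \lnot B  //  \lnot \lnot A.
  branch 1 (add \lnot \lnot B):
    × closes — contains both B and \lnot B.
  branch 2 (add \lnot \lnot A):
    \lnot \lnot A: drop double negation, giving A.
    × closes — contains both A and \lnot A.
All 2 branches close.
Every branch closed; the formula is unsatisfiable.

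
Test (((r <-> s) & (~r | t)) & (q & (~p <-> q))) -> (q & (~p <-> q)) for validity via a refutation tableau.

Valid

Assume the negation and expand:
Initial set: {F ((((r <-> s) & (~r | t)) & (q & (~p <-> q))) -> (q & (~p <-> q)))}.
F ((((r <-> s) & (~r | t)) & (q & (~p <-> q))) -> (q & (~p <-> q))): α-rule — add T (((r <-> s) & (~r | t)) & (q & (~p <-> q))), F (q & (~p <-> q)).
T (((r <-> s) & (~r | t)) & (q & (~p <-> q))): α-rule — add T ((r <-> s) & (~r | t)), T (q & (~p <-> q)).
T ((r <-> s) & (~r | t)): α-rule — add T (r <-> s), T (~r | t).
T (q & (~p <-> q)): α-rule — add T q, T (~p <-> q).
F (q & (~p <-> q)): β-rule — branch into F q  //  F (~p <-> q).
  branch 1 (add F q):
    × closes — contains both q and ~q.
  branch 2 (add F (~p <-> q)):
    T (r <-> s): β-rule — branch into T r, T s  //  F r, F s.
      branch 2.1 (add T r, T s):
        T (~r | t): β-rule — branch into T ~r  //  T t.
          branch 2.1.1 (add T ~r):
            × closes — contains both r and ~r.
          branch 2.1.2 (add T t):
            T (~p <-> q): β-rule — branch into T ~p, T q  //  F ~p, F q.
              branch 2.1.2.1 (add T ~p, T q):
                F (~p <-> q): β-rule — branch into T ~p, F q  //  F ~p, T q.
                  branch 2.1.2.1.1 (add T ~p, F q):
                    × closes — contains both q and ~q.
                  branch 2.1.2.1.2 (add F ~p, T q):
                    × closes — contains both p and ~p.
              branch 2.1.2.2 (add F ~p, F q):
                × closes — contains both q and ~q.
      branch 2.2 (add F r, F s):
        T (~r | t): β-rule — branch into T ~r  //  T t.
          branch 2.2.1 (add T ~r):
            T (~p <-> q): β-rule — branch into T ~p, T q  //  F ~p, F q.
              branch 2.2.1.1 (add T ~p, T q):
                F (~p <-> q): β-rule — branch into T ~p, F q  //  F ~p, T q.
                  branch 2.2.1.1.1 (add T ~p, F q):
                    × closes — contains both q and ~q.
                  branch 2.2.1.1.2 (add F ~p, T q):
                    × closes — contains both p and ~p.
              branch 2.2.1.2 (add F ~p, F q):
                × closes — contains both q and ~q.
          branch 2.2.2 (add T t):
            T (~p <-> q): β-rule — branch into T ~p, T q  //  F ~p, F q.
              branch 2.2.2.1 (add T ~p, T q):
                F (~p <-> q): β-rule — branch into T ~p, F q  //  F ~p, T q.
                  branch 2.2.2.1.1 (add T ~p, F q):
                    × closes — contains both q and ~q.
                  branch 2.2.2.1.2 (add F ~p, T q):
                    × closes — contains both p and ~p.
              branch 2.2.2.2 (add F ~p, F q):
                × closes — contains both q and ~q.
All 11 branches close.
Every branch closed, so the negation is unsatisfiable and the formula is valid.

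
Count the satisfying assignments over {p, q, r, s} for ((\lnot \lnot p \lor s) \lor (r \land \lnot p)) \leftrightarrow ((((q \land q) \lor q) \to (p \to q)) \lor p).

Initial set: {(((\lnot \lnot p \lor s) \lor (r \land \lnot p)) \leftrightarrow ((((q \land q) \lor q) \to (p \to q)) \lor p))}.
(((\lnot \lnot p \lor s) \lor (r \land \lnot p)) \leftrightarrow ((((q \land q) \lor q) \to (p \to q)) \lor p)): β-rule — branch into ((\lnot \lnot p \lor s) \lor (r \land \lnot p)), ((((q \land q) \lor q) \to (p \to q)) \lor p)  //  \lnot ((\lnot \lnot p \lor s) \lor (r \land \lnot p)), \lnot ((((q \land q) \lor q) \to (p \to q)) \lor p).
  branch 1 (add ((\lnot \lnot p \lor s) \lor (r \land \lnot p)), ((((q \land q) \lor q) \to (p \to q)) \lor p)):
    ((\lnot \lnot p \lor s) \lor (r \land \lnot p)): β-rule — branch into (\lnot \lnot p \lor s)  //  (r \land \lnot p).
      branch 1.1 (add (\lnot \lnot p \lor s)):
        ((((q \land q) \lor q) \to (p \to q)) \lor p): β-rule — branch into (((q \land q) \lor q) \to (p \to q))  //  p.
          branch 1.1.1 (add (((q \land q) \lor q) \to (p \to q))):
            (\lnot \lnot p \lor s): β-rule — branch into \lnot \lnot p  //  s.
              branch 1.1.1.1 (add \lnot \lnot p):
                \lnot \lnot p: drop double negation, giving p.
                (((q \land q) \lor q) \to (p \to q)): β-rule — branch into \lnot ((q \land q) \lor q)  //  (p \to q).
                  branch 1.1.1.1.1 (add \lnot ((q \land q) \lor q)):
                    \lnot ((q \land q) \lor q): α-rule — add \lnot (q \land q), \lnot q.
                    \lnot (q \land q): β-rule — branch into \lnot q  //  \lnot q.
                      branch 1.1.1.1.1.1 (add \lnot q):
                        ○ open, literals {p=T, q=F}.
                      branch 1.1.1.1.1.2 (add \lnot q):
                        ○ open, literals {p=T, q=F}.
                  branch 1.1.1.1.2 (add (p \to q)):
                    (p \to q): β-rule — branch into \lnot p  //  q.
                      branch 1.1.1.1.2.1 (add \lnot p):
                        × closes — contains both p and \lnot p.
                      branch 1.1.1.1.2.2 (add q):
                        ○ open, literals {p=T, q=T}.
              branch 1.1.1.2 (add s):
                (((q \land q) \lor q) \to (p \to q)): β-rule — branch into \lnot ((q \land q) \lor q)  //  (p \to q).
                  branch 1.1.1.2.1 (add \lnot ((q \land q) \lor q)):
                    \lnot ((q \land q) \lor q): α-rule — add \lnot (q \land q), \lnot q.
                    \lnot (q \land q): β-rule — branch into \lnot q  //  \lnot q.
                      branch 1.1.1.2.1.1 (add \lnot q):
                        ○ open, literals {q=F, s=T}.
                      branch 1.1.1.2.1.2 (add \lnot q):
                        ○ open, literals {q=F, s=T}.
                  branch 1.1.1.2.2 (add (p \to q)):
                    (p \to q): β-rule — branch into \lnot p  //  q.
                      branch 1.1.1.2.2.1 (add \lnot p):
                        ○ open, literals {p=F, s=T}.
                      branch 1.1.1.2.2.2 (add q):
                        ○ open, literals {q=T, s=T}.
          branch 1.1.2 (add p):
            (\lnot \lnot p \lor s): β-rule — branch into \lnot \lnot p  //  s.
              branch 1.1.2.1 (add \lnot \lnot p):
                \lnot \lnot p: drop double negation, giving p.
                ○ open, literals {p=T}.
              branch 1.1.2.2 (add s):
                ○ open, literals {p=T, s=T}.
      branch 1.2 (add (r \land \lnot p)):
        (r \land \lnot p): α-rule — add r, \lnot p.
        ((((q \land q) \lor q) \to (p \to q)) \lor p): β-rule — branch into (((q \land q) \lor q) \to (p \to q))  //  p.
          branch 1.2.1 (add (((q \land q) \lor q) \to (p \to q))):
            (((q \land q) \lor q) \to (p \to q)): β-rule — branch into \lnot ((q \land q) \lor q)  //  (p \to q).
              branch 1.2.1.1 (add \lnot ((q \land q) \lor q)):
                \lnot ((q \land q) \lor q): α-rule — add \lnot (q \land q), \lnot q.
                \lnot (q \land q): β-rule — branch into \lnot q  //  \lnot q.
                  branch 1.2.1.1.1 (add \lnot q):
                    ○ open, literals {p=F, q=F, r=T}.
                  branch 1.2.1.1.2 (add \lnot q):
                    ○ open, literals {p=F, q=F, r=T}.
              branch 1.2.1.2 (add (p \to q)):
                (p \to q): β-rule — branch into \lnot p  //  q.
                  branch 1.2.1.2.1 (add \lnot p):
                    ○ open, literals {p=F, r=T}.
                  branch 1.2.1.2.2 (add q):
                    ○ open, literals {p=F, q=T, r=T}.
          branch 1.2.2 (add p):
            × closes — contains both p and \lnot p.
  branch 2 (add \lnot ((\lnot \lnot p \lor s) \lor (r \land \lnot p)), \lnot ((((q \land q) \lor q) \to (p \to q)) \lor p)):
    \lnot ((\lnot \lnot p \lor s) \lor (r \land \lnot p)): α-rule — add \lnot (\lnot \lnot p \lor s), \lnot (r \land \lnot p).
    \lnot ((((q \land q) \lor q) \to (p \to q)) \lor p): α-rule — add \lnot (((q \land q) \lor q) \to (p \to q)), \lnot p.
    \lnot (\lnot \lnot p \lor s): α-rule — add \lnot \lnot \lnot p, \lnot s.
    \lnot (((q \land q) \lor q) \to (p \to q)): α-rule — add ((q \land q) \lor q), \lnot (p \to q).
    \lnot \lnot \lnot p: drop double negation, giving \lnot p.
    \lnot (p \to q): α-rule — add p, \lnot q.
    × closes — contains both p and \lnot p.
3 branches closed, 13 open.
Each open branch fixes some atoms; the unmentioned ones are free. Counting distinct full assignments: branch {p=T, q=F} (r, s) contributes 4 new; branch {p=T, q=F} (r, s) contributes 0 new; branch {p=T, q=T} (r, s) contributes 4 new; branch {q=F, s=T} (p, r) contributes 2 new; branch {q=F, s=T} (p, r) contributes 0 new; branch {p=F, s=T} (q, r) contributes 2 new; branch {q=T, s=T} (p, r) contributes 0 new; branch {p=T} (q, r, s) contributes 0 new; branch {p=T, s=T} (q, r) contributes 0 new; branch {p=F, q=F, r=T} (s) contributes 1 new; branch {p=F, q=F, r=T} (s) contributes 0 new; branch {p=F, r=T} (q, s) contributes 1 new; branch {p=F, q=T, r=T} (s) contributes 0 new. Total: 14.

14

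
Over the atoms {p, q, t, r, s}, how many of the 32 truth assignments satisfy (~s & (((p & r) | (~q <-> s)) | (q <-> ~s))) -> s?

22

Initial set: {((~s & (((p & r) | (~q <-> s)) | (q <-> ~s))) -> s)}.
((~s & (((p & r) | (~q <-> s)) | (q <-> ~s))) -> s): β-rule — branch into ~(~s & (((p & r) | (~q <-> s)) | (q <-> ~s)))  //  s.
  branch 1 (add ~(~s & (((p & r) | (~q <-> s)) | (q <-> ~s)))):
    ~(~s & (((p & r) | (~q <-> s)) | (q <-> ~s))): β-rule — branch into ~~s  //  ~(((p & r) | (~q <-> s)) | (q <-> ~s)).
      branch 1.1 (add ~~s):
        ○ open, literals {s=1}.
      branch 1.2 (add ~(((p & r) | (~q <-> s)) | (q <-> ~s))):
        ~(((p & r) | (~q <-> s)) | (q <-> ~s)): α-rule — add ~((p & r) | (~q <-> s)), ~(q <-> ~s).
        ~((p & r) | (~q <-> s)): α-rule — add ~(p & r), ~(~q <-> s).
        ~(q <-> ~s): β-rule — branch into q, ~~s  //  ~q, ~s.
          branch 1.2.1 (add q, ~~s):
            ~(p & r): β-rule — branch into ~p  //  ~r.
              branch 1.2.1.1 (add ~p):
                ~(~q <-> s): β-rule — branch into ~q, ~s  //  ~~q, s.
                  branch 1.2.1.1.1 (add ~q, ~s):
                    × closes — contains both q and ~q.
                  branch 1.2.1.1.2 (add ~~q, s):
                    ○ open, literals {p=0, q=1, s=1}.
              branch 1.2.1.2 (add ~r):
                ~(~q <-> s): β-rule — branch into ~q, ~s  //  ~~q, s.
                  branch 1.2.1.2.1 (add ~q, ~s):
                    × closes — contains both q and ~q.
                  branch 1.2.1.2.2 (add ~~q, s):
                    ○ open, literals {q=1, r=0, s=1}.
          branch 1.2.2 (add ~q, ~s):
            ~(p & r): β-rule — branch into ~p  //  ~r.
              branch 1.2.2.1 (add ~p):
                ~(~q <-> s): β-rule — branch into ~q, ~s  //  ~~q, s.
                  branch 1.2.2.1.1 (add ~q, ~s):
                    ○ open, literals {p=0, q=0, s=0}.
                  branch 1.2.2.1.2 (add ~~q, s):
                    × closes — contains both q and ~q.
              branch 1.2.2.2 (add ~r):
                ~(~q <-> s): β-rule — branch into ~q, ~s  //  ~~q, s.
                  branch 1.2.2.2.1 (add ~q, ~s):
                    ○ open, literals {q=0, r=0, s=0}.
                  branch 1.2.2.2.2 (add ~~q, s):
                    × closes — contains both q and ~q.
  branch 2 (add s):
    ○ open, literals {s=1}.
4 branches closed, 6 open.
Each open branch fixes some atoms; the unmentioned ones are free. Counting distinct full assignments: branch {s=1} (p, q, t, r) contributes 16 new; branch {p=0, q=1, s=1} (t, r) contributes 0 new; branch {q=1, r=0, s=1} (p, t) contributes 0 new; branch {p=0, q=0, s=0} (t, r) contributes 4 new; branch {q=0, r=0, s=0} (p, t) contributes 2 new; branch {s=1} (p, q, t, r) contributes 0 new. Total: 22.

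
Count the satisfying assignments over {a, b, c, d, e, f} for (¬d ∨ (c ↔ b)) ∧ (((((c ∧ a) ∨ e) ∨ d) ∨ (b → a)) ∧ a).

Initial set: {((¬d ∨ (c ↔ b)) ∧ (((((c ∧ a) ∨ e) ∨ d) ∨ (b → a)) ∧ a))}.
((¬d ∨ (c ↔ b)) ∧ (((((c ∧ a) ∨ e) ∨ d) ∨ (b → a)) ∧ a)): α-rule — add (¬d ∨ (c ↔ b)), (((((c ∧ a) ∨ e) ∨ d) ∨ (b → a)) ∧ a).
(((((c ∧ a) ∨ e) ∨ d) ∨ (b → a)) ∧ a): α-rule — add ((((c ∧ a) ∨ e) ∨ d) ∨ (b → a)), a.
(¬d ∨ (c ↔ b)): β-rule — branch into ¬d  //  (c ↔ b).
  branch 1 (add ¬d):
    ((((c ∧ a) ∨ e) ∨ d) ∨ (b → a)): β-rule — branch into (((c ∧ a) ∨ e) ∨ d)  //  (b → a).
      branch 1.1 (add (((c ∧ a) ∨ e) ∨ d)):
        (((c ∧ a) ∨ e) ∨ d): β-rule — branch into ((c ∧ a) ∨ e)  //  d.
          branch 1.1.1 (add ((c ∧ a) ∨ e)):
            ((c ∧ a) ∨ e): β-rule — branch into (c ∧ a)  //  e.
              branch 1.1.1.1 (add (c ∧ a)):
                (c ∧ a): α-rule — add c, a.
                ○ open, literals {a=1, c=1, d=0}.
              branch 1.1.1.2 (add e):
                ○ open, literals {a=1, d=0, e=1}.
          branch 1.1.2 (add d):
            × closes — contains both d and ¬d.
      branch 1.2 (add (b → a)):
        (b → a): β-rule — branch into ¬b  //  a.
          branch 1.2.1 (add ¬b):
            ○ open, literals {a=1, b=0, d=0}.
          branch 1.2.2 (add a):
            ○ open, literals {a=1, d=0}.
  branch 2 (add (c ↔ b)):
    ((((c ∧ a) ∨ e) ∨ d) ∨ (b → a)): β-rule — branch into (((c ∧ a) ∨ e) ∨ d)  //  (b → a).
      branch 2.1 (add (((c ∧ a) ∨ e) ∨ d)):
        (c ↔ b): β-rule — branch into c, b  //  ¬c, ¬b.
          branch 2.1.1 (add c, b):
            (((c ∧ a) ∨ e) ∨ d): β-rule — branch into ((c ∧ a) ∨ e)  //  d.
              branch 2.1.1.1 (add ((c ∧ a) ∨ e)):
                ((c ∧ a) ∨ e): β-rule — branch into (c ∧ a)  //  e.
                  branch 2.1.1.1.1 (add (c ∧ a)):
                    (c ∧ a): α-rule — add c, a.
                    ○ open, literals {a=1, b=1, c=1}.
                  branch 2.1.1.1.2 (add e):
                    ○ open, literals {a=1, b=1, c=1, e=1}.
              branch 2.1.1.2 (add d):
                ○ open, literals {a=1, b=1, c=1, d=1}.
          branch 2.1.2 (add ¬c, ¬b):
            (((c ∧ a) ∨ e) ∨ d): β-rule — branch into ((c ∧ a) ∨ e)  //  d.
              branch 2.1.2.1 (add ((c ∧ a) ∨ e)):
                ((c ∧ a) ∨ e): β-rule — branch into (c ∧ a)  //  e.
                  branch 2.1.2.1.1 (add (c ∧ a)):
                    (c ∧ a): α-rule — add c, a.
                    × closes — contains both c and ¬c.
                  branch 2.1.2.1.2 (add e):
                    ○ open, literals {a=1, b=0, c=0, e=1}.
              branch 2.1.2.2 (add d):
                ○ open, literals {a=1, b=0, c=0, d=1}.
      branch 2.2 (add (b → a)):
        (c ↔ b): β-rule — branch into c, b  //  ¬c, ¬b.
          branch 2.2.1 (add c, b):
            (b → a): β-rule — branch into ¬b  //  a.
              branch 2.2.1.1 (add ¬b):
                × closes — contains both b and ¬b.
              branch 2.2.1.2 (add a):
                ○ open, literals {a=1, b=1, c=1}.
          branch 2.2.2 (add ¬c, ¬b):
            (b → a): β-rule — branch into ¬b  //  a.
              branch 2.2.2.1 (add ¬b):
                ○ open, literals {a=1, b=0, c=0}.
              branch 2.2.2.2 (add a):
                ○ open, literals {a=1, b=0, c=0}.
3 branches closed, 12 open.
Each open branch fixes some atoms; the unmentioned ones are free. Counting distinct full assignments: branch {a=1, c=1, d=0} (b, e, f) contributes 8 new; branch {a=1, d=0, e=1} (b, c, f) contributes 4 new; branch {a=1, b=0, d=0} (c, e, f) contributes 2 new; branch {a=1, d=0} (b, c, e, f) contributes 2 new; branch {a=1, b=1, c=1} (d, e, f) contributes 4 new; branch {a=1, b=1, c=1, e=1} (d, f) contributes 0 new; branch {a=1, b=1, c=1, d=1} (e, f) contributes 0 new; branch {a=1, b=0, c=0, e=1} (d, f) contributes 2 new; branch {a=1, b=0, c=0, d=1} (e, f) contributes 2 new; branch {a=1, b=1, c=1} (d, e, f) contributes 0 new; branch {a=1, b=0, c=0} (d, e, f) contributes 0 new; branch {a=1, b=0, c=0} (d, e, f) contributes 0 new. Total: 24.

24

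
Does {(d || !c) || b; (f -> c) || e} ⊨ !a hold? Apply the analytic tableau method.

No

Initial set: {((d || !c) || b); ((f -> c) || e); !!a}.
((d || !c) || b): β-rule — branch into (d || !c)  //  b.
  branch 1 (add (d || !c)):
    ((f -> c) || e): β-rule — branch into (f -> c)  //  e.
      branch 1.1 (add (f -> c)):
        (d || !c): β-rule — branch into d  //  !c.
          branch 1.1.1 (add d):
            (f -> c): β-rule — branch into !f  //  c.
              branch 1.1.1.1 (add !f):
                ○ open, literals {a=T, d=T, f=F}.
              branch 1.1.1.2 (add c):
                ○ open, literals {a=T, c=T, d=T}.
          branch 1.1.2 (add !c):
            (f -> c): β-rule — branch into !f  //  c.
              branch 1.1.2.1 (add !f):
                ○ open, literals {a=T, c=F, f=F}.
              branch 1.1.2.2 (add c):
                × closes — contains both c and !c.
      branch 1.2 (add e):
        (d || !c): β-rule — branch into d  //  !c.
          branch 1.2.1 (add d):
            ○ open, literals {a=T, d=T, e=T}.
          branch 1.2.2 (add !c):
            ○ open, literals {a=T, c=F, e=T}.
  branch 2 (add b):
    ((f -> c) || e): β-rule — branch into (f -> c)  //  e.
      branch 2.1 (add (f -> c)):
        (f -> c): β-rule — branch into !f  //  c.
          branch 2.1.1 (add !f):
            ○ open, literals {a=T, b=T, f=F}.
          branch 2.1.2 (add c):
            ○ open, literals {a=T, b=T, c=T}.
      branch 2.2 (add e):
        ○ open, literals {a=T, b=T, e=T}.
1 branch closed, 8 open.
An open branch gives a countermodel: a=T, d=T, f=F (unmentioned atoms arbitrary); the premises hold there but the conclusion fails.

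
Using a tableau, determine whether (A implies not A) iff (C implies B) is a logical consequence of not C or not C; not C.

Initial set: {(not C or not C); not C; not ((A implies not A) iff (C implies B))}.
(not C or not C): β-rule — branch into not C  //  not C.
  branch 1 (add not C):
    not ((A implies not A) iff (C implies B)): β-rule — branch into (A implies not A), not (C implies B)  //  not (A implies not A), (C implies B).
      branch 1.1 (add (A implies not A), not (C implies B)):
        not (C implies B): α-rule — add C, not B.
        × closes — contains both C and not C.
      branch 1.2 (add not (A implies not A), (C implies B)):
        not (A implies not A): α-rule — add A, not not A.
        (C implies B): β-rule — branch into not C  //  B.
          branch 1.2.1 (add not C):
            ○ open, literals {A=T, C=F}.
          branch 1.2.2 (add B):
            ○ open, literals {A=T, B=T, C=F}.
  branch 2 (add not C):
    not ((A implies not A) iff (C implies B)): β-rule — branch into (A implies not A), not (C implies B)  //  not (A implies not A), (C implies B).
      branch 2.1 (add (A implies not A), not (C implies B)):
        not (C implies B): α-rule — add C, not B.
        × closes — contains both C and not C.
      branch 2.2 (add not (A implies not A), (C implies B)):
        not (A implies not A): α-rule — add A, not not A.
        (C implies B): β-rule — branch into not C  //  B.
          branch 2.2.1 (add not C):
            ○ open, literals {A=T, C=F}.
          branch 2.2.2 (add B):
            ○ open, literals {A=T, B=T, C=F}.
2 branches closed, 4 open.
An open branch gives a countermodel: A=T, C=F (unmentioned atoms arbitrary); the premises hold there but the conclusion fails.

No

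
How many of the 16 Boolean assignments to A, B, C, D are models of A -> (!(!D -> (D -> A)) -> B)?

Initial set: {(A -> (!(!D -> (D -> A)) -> B))}.
(A -> (!(!D -> (D -> A)) -> B)): β-rule — branch into !A  //  (!(!D -> (D -> A)) -> B).
  branch 1 (add !A):
    ○ open, literals {A=F}.
  branch 2 (add (!(!D -> (D -> A)) -> B)):
    (!(!D -> (D -> A)) -> B): β-rule — branch into !!(!D -> (D -> A))  //  B.
      branch 2.1 (add !!(!D -> (D -> A))):
        !!(!D -> (D -> A)): β-rule — branch into !!D  //  (D -> A).
          branch 2.1.1 (add !!D):
            ○ open, literals {D=T}.
          branch 2.1.2 (add (D -> A)):
            (D -> A): β-rule — branch into !D  //  A.
              branch 2.1.2.1 (add !D):
                ○ open, literals {D=F}.
              branch 2.1.2.2 (add A):
                ○ open, literals {A=T}.
      branch 2.2 (add B):
        ○ open, literals {B=T}.
0 branches closed, 5 open.
Each open branch fixes some atoms; the unmentioned ones are free. Counting distinct full assignments: branch {A=F} (B, C, D) contributes 8 new; branch {D=T} (A, B, C) contributes 4 new; branch {D=F} (A, B, C) contributes 4 new; branch {A=T} (B, C, D) contributes 0 new; branch {B=T} (A, C, D) contributes 0 new. Total: 16.

16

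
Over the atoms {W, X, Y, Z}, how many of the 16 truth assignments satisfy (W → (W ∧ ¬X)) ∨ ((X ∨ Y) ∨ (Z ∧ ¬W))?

Initial set: {T ((W → (W ∧ ¬X)) ∨ ((X ∨ Y) ∨ (Z ∧ ¬W)))}.
T ((W → (W ∧ ¬X)) ∨ ((X ∨ Y) ∨ (Z ∧ ¬W))): β-rule — branch into T (W → (W ∧ ¬X))  //  T ((X ∨ Y) ∨ (Z ∧ ¬W)).
  branch 1 (add T (W → (W ∧ ¬X))):
    T (W → (W ∧ ¬X)): β-rule — branch into F W  //  T (W ∧ ¬X).
      branch 1.1 (add F W):
        ○ open, literals {W=F}.
      branch 1.2 (add T (W ∧ ¬X)):
        T (W ∧ ¬X): α-rule — add T W, T ¬X.
        ○ open, literals {W=T, X=F}.
  branch 2 (add T ((X ∨ Y) ∨ (Z ∧ ¬W))):
    T ((X ∨ Y) ∨ (Z ∧ ¬W)): β-rule — branch into T (X ∨ Y)  //  T (Z ∧ ¬W).
      branch 2.1 (add T (X ∨ Y)):
        T (X ∨ Y): β-rule — branch into T X  //  T Y.
          branch 2.1.1 (add T X):
            ○ open, literals {X=T}.
          branch 2.1.2 (add T Y):
            ○ open, literals {Y=T}.
      branch 2.2 (add T (Z ∧ ¬W)):
        T (Z ∧ ¬W): α-rule — add T Z, T ¬W.
        ○ open, literals {W=F, Z=T}.
0 branches closed, 5 open.
Each open branch fixes some atoms; the unmentioned ones are free. Counting distinct full assignments: branch {W=F} (X, Y, Z) contributes 8 new; branch {W=T, X=F} (Y, Z) contributes 4 new; branch {X=T} (W, Y, Z) contributes 4 new; branch {Y=T} (W, X, Z) contributes 0 new; branch {W=F, Z=T} (X, Y) contributes 0 new. Total: 16.

16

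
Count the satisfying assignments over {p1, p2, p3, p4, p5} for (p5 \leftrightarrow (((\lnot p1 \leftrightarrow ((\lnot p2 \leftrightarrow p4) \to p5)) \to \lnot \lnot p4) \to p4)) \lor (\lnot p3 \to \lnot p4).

Initial set: {T ((p5 \leftrightarrow (((\lnot p1 \leftrightarrow ((\lnot p2 \leftrightarrow p4) \to p5)) \to \lnot \lnot p4) \to p4)) \lor (\lnot p3 \to \lnot p4))}.
T ((p5 \leftrightarrow (((\lnot p1 \leftrightarrow ((\lnot p2 \leftrightarrow p4) \to p5)) \to \lnot \lnot p4) \to p4)) \lor (\lnot p3 \to \lnot p4)): β-rule — branch into T (p5 \leftrightarrow (((\lnot p1 \leftrightarrow ((\lnot p2 \leftrightarrow p4) \to p5)) \to \lnot \lnot p4) \to p4))  //  T (\lnot p3 \to \lnot p4).
  branch 1 (add T (p5 \leftrightarrow (((\lnot p1 \leftrightarrow ((\lnot p2 \leftrightarrow p4) \to p5)) \to \lnot \lnot p4) \to p4))):
    T (p5 \leftrightarrow (((\lnot p1 \leftrightarrow ((\lnot p2 \leftrightarrow p4) \to p5)) \to \lnot \lnot p4) \to p4)): β-rule — branch into T p5, T (((\lnot p1 \leftrightarrow ((\lnot p2 \leftrightarrow p4) \to p5)) \to \lnot \lnot p4) \to p4)  //  F p5, F (((\lnot p1 \leftrightarrow ((\lnot p2 \leftrightarrow p4) \to p5)) \to \lnot \lnot p4) \to p4).
      branch 1.1 (add T p5, T (((\lnot p1 \leftrightarrow ((\lnot p2 \leftrightarrow p4) \to p5)) \to \lnot \lnot p4) \to p4)):
        T (((\lnot p1 \leftrightarrow ((\lnot p2 \leftrightarrow p4) \to p5)) \to \lnot \lnot p4) \to p4): β-rule — branch into F ((\lnot p1 \leftrightarrow ((\lnot p2 \leftrightarrow p4) \to p5)) \to \lnot \lnot p4)  //  T p4.
          branch 1.1.1 (add F ((\lnot p1 \leftrightarrow ((\lnot p2 \leftrightarrow p4) \to p5)) \to \lnot \lnot p4)):
            F ((\lnot p1 \leftrightarrow ((\lnot p2 \leftrightarrow p4) \to p5)) \to \lnot \lnot p4): α-rule — add T (\lnot p1 \leftrightarrow ((\lnot p2 \leftrightarrow p4) \to p5)), F \lnot \lnot p4.
            F \lnot \lnot p4: drop double negation, giving F p4.
            T (\lnot p1 \leftrightarrow ((\lnot p2 \leftrightarrow p4) \to p5)): β-rule — branch into T \lnot p1, T ((\lnot p2 \leftrightarrow p4) \to p5)  //  F \lnot p1, F ((\lnot p2 \leftrightarrow p4) \to p5).
              branch 1.1.1.1 (add T \lnot p1, T ((\lnot p2 \leftrightarrow p4) \to p5)):
                T ((\lnot p2 \leftrightarrow p4) \to p5): β-rule — branch into F (\lnot p2 \leftrightarrow p4)  //  T p5.
                  branch 1.1.1.1.1 (add F (\lnot p2 \leftrightarrow p4)):
                    F (\lnot p2 \leftrightarrow p4): β-rule — branch into T \lnot p2, F p4  //  F \lnot p2, T p4.
                      branch 1.1.1.1.1.1 (add T \lnot p2, F p4):
                        ○ open, literals {p1=0, p2=0, p4=0, p5=1}.
                      branch 1.1.1.1.1.2 (add F \lnot p2, T p4):
                        × closes — contains both p4 and \lnot p4.
                  branch 1.1.1.1.2 (add T p5):
                    ○ open, literals {p1=0, p4=0, p5=1}.
              branch 1.1.1.2 (add F \lnot p1, F ((\lnot p2 \leftrightarrow p4) \to p5)):
                F ((\lnot p2 \leftrightarrow p4) \to p5): α-rule — add T (\lnot p2 \leftrightarrow p4), F p5.
                × closes — contains both p5 and \lnot p5.
          branch 1.1.2 (add T p4):
            ○ open, literals {p4=1, p5=1}.
      branch 1.2 (add F p5, F (((\lnot p1 \leftrightarrow ((\lnot p2 \leftrightarrow p4) \to p5)) \to \lnot \lnot p4) \to p4)):
        F (((\lnot p1 \leftrightarrow ((\lnot p2 \leftrightarrow p4) \to p5)) \to \lnot \lnot p4) \to p4): α-rule — add T ((\lnot p1 \leftrightarrow ((\lnot p2 \leftrightarrow p4) \to p5)) \to \lnot \lnot p4), F p4.
        T ((\lnot p1 \leftrightarrow ((\lnot p2 \leftrightarrow p4) \to p5)) \to \lnot \lnot p4): β-rule — branch into F (\lnot p1 \leftrightarrow ((\lnot p2 \leftrightarrow p4) \to p5))  //  T \lnot \lnot p4.
          branch 1.2.1 (add F (\lnot p1 \leftrightarrow ((\lnot p2 \leftrightarrow p4) \to p5))):
            F (\lnot p1 \leftrightarrow ((\lnot p2 \leftrightarrow p4) \to p5)): β-rule — branch into T \lnot p1, F ((\lnot p2 \leftrightarrow p4) \to p5)  //  F \lnot p1, T ((\lnot p2 \leftrightarrow p4) \to p5).
              branch 1.2.1.1 (add T \lnot p1, F ((\lnot p2 \leftrightarrow p4) \to p5)):
                F ((\lnot p2 \leftrightarrow p4) \to p5): α-rule — add T (\lnot p2 \leftrightarrow p4), F p5.
                T (\lnot p2 \leftrightarrow p4): β-rule — branch into T \lnot p2, T p4  //  F \lnot p2, F p4.
                  branch 1.2.1.1.1 (add T \lnot p2, T p4):
                    × closes — contains both p4 and \lnot p4.
                  branch 1.2.1.1.2 (add F \lnot p2, F p4):
                    ○ open, literals {p1=0, p2=1, p4=0, p5=0}.
              branch 1.2.1.2 (add F \lnot p1, T ((\lnot p2 \leftrightarrow p4) \to p5)):
                T ((\lnot p2 \leftrightarrow p4) \to p5): β-rule — branch into F (\lnot p2 \leftrightarrow p4)  //  T p5.
                  branch 1.2.1.2.1 (add F (\lnot p2 \leftrightarrow p4)):
                    F (\lnot p2 \leftrightarrow p4): β-rule — branch into T \lnot p2, F p4  //  F \lnot p2, T p4.
                      branch 1.2.1.2.1.1 (add T \lnot p2, F p4):
                        ○ open, literals {p1=1, p2=0, p4=0, p5=0}.
                      branch 1.2.1.2.1.2 (add F \lnot p2, T p4):
                        × closes — contains both p4 and \lnot p4.
                  branch 1.2.1.2.2 (add T p5):
                    × closes — contains both p5 and \lnot p5.
          branch 1.2.2 (add T \lnot \lnot p4):
            T \lnot \lnot p4: drop double negation, giving T p4.
            × closes — contains both p4 and \lnot p4.
  branch 2 (add T (\lnot p3 \to \lnot p4)):
    T (\lnot p3 \to \lnot p4): β-rule — branch into F \lnot p3  //  T \lnot p4.
      branch 2.1 (add F \lnot p3):
        ○ open, literals {p3=1}.
      branch 2.2 (add T \lnot p4):
        ○ open, literals {p4=0}.
6 branches closed, 7 open.
Each open branch fixes some atoms; the unmentioned ones are free. Counting distinct full assignments: branch {p1=0, p2=0, p4=0, p5=1} (p3) contributes 2 new; branch {p1=0, p4=0, p5=1} (p2, p3) contributes 2 new; branch {p4=1, p5=1} (p1, p2, p3) contributes 8 new; branch {p1=0, p2=1, p4=0, p5=0} (p3) contributes 2 new; branch {p1=1, p2=0, p4=0, p5=0} (p3) contributes 2 new; branch {p3=1} (p1, p2, p4, p5) contributes 8 new; branch {p4=0} (p1, p2, p3, p5) contributes 4 new. Total: 28.

28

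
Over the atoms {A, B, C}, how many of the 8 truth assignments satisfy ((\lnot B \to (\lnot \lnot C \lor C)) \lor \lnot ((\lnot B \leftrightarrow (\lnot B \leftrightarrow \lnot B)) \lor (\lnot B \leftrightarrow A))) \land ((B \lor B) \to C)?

4

Initial set: {T (((\lnot B \to (\lnot \lnot C \lor C)) \lor \lnot ((\lnot B \leftrightarrow (\lnot B \leftrightarrow \lnot B)) \lor (\lnot B \leftrightarrow A))) \land ((B \lor B) \to C))}.
T (((\lnot B \to (\lnot \lnot C \lor C)) \lor \lnot ((\lnot B \leftrightarrow (\lnot B \leftrightarrow \lnot B)) \lor (\lnot B \leftrightarrow A))) \land ((B \lor B) \to C)): α-rule — add T ((\lnot B \to (\lnot \lnot C \lor C)) \lor \lnot ((\lnot B \leftrightarrow (\lnot B \leftrightarrow \lnot B)) \lor (\lnot B \leftrightarrow A))), T ((B \lor B) \to C).
T ((\lnot B \to (\lnot \lnot C \lor C)) \lor \lnot ((\lnot B \leftrightarrow (\lnot B \leftrightarrow \lnot B)) \lor (\lnot B \leftrightarrow A))): β-rule — branch into T (\lnot B \to (\lnot \lnot C \lor C))  //  T \lnot ((\lnot B \leftrightarrow (\lnot B \leftrightarrow \lnot B)) \lor (\lnot B \leftrightarrow A)).
  branch 1 (add T (\lnot B \to (\lnot \lnot C \lor C))):
    T ((B \lor B) \to C): β-rule — branch into F (B \lor B)  //  T C.
      branch 1.1 (add F (B \lor B)):
        F (B \lor B): α-rule — add F B, F B.
        T (\lnot B \to (\lnot \lnot C \lor C)): β-rule — branch into F \lnot B  //  T (\lnot \lnot C \lor C).
          branch 1.1.1 (add F \lnot B):
            × closes — contains both B and \lnot B.
          branch 1.1.2 (add T (\lnot \lnot C \lor C)):
            T (\lnot \lnot C \lor C): β-rule — branch into T \lnot \lnot C  //  T C.
              branch 1.1.2.1 (add T \lnot \lnot C):
                T \lnot \lnot C: drop double negation, giving T C.
                ○ open, literals {B=F, C=T}.
              branch 1.1.2.2 (add T C):
                ○ open, literals {B=F, C=T}.
      branch 1.2 (add T C):
        T (\lnot B \to (\lnot \lnot C \lor C)): β-rule — branch into F \lnot B  //  T (\lnot \lnot C \lor C).
          branch 1.2.1 (add F \lnot B):
            ○ open, literals {B=T, C=T}.
          branch 1.2.2 (add T (\lnot \lnot C \lor C)):
            T (\lnot \lnot C \lor C): β-rule — branch into T \lnot \lnot C  //  T C.
              branch 1.2.2.1 (add T \lnot \lnot C):
                T \lnot \lnot C: drop double negation, giving T C.
                ○ open, literals {C=T}.
              branch 1.2.2.2 (add T C):
                ○ open, literals {C=T}.
  branch 2 (add T \lnot ((\lnot B \leftrightarrow (\lnot B \leftrightarrow \lnot B)) \lor (\lnot B \leftrightarrow A))):
    T \lnot ((\lnot B \leftrightarrow (\lnot B \leftrightarrow \lnot B)) \lor (\lnot B \leftrightarrow A)): α-rule — add F (\lnot B \leftrightarrow (\lnot B \leftrightarrow \lnot B)), F (\lnot B \leftrightarrow A).
    T ((B \lor B) \to C): β-rule — branch into F (B \lor B)  //  T C.
      branch 2.1 (add F (B \lor B)):
        F (B \lor B): α-rule — add F B, F B.
        F (\lnot B \leftrightarrow (\lnot B \leftrightarrow \lnot B)): β-rule — branch into T \lnot B, F (\lnot B \leftrightarrow \lnot B)  //  F \lnot B, T (\lnot B \leftrightarrow \lnot B).
          branch 2.1.1 (add T \lnot B, F (\lnot B \leftrightarrow \lnot B)):
            F (\lnot B \leftrightarrow A): β-rule — branch into T \lnot B, F A  //  F \lnot B, T A.
              branch 2.1.1.1 (add T \lnot B, F A):
                F (\lnot B \leftrightarrow \lnot B): β-rule — branch into T \lnot B, F \lnot B  //  F \lnot B, T \lnot B.
                  branch 2.1.1.1.1 (add T \lnot B, F \lnot B):
                    × closes — contains both B and \lnot B.
                  branch 2.1.1.1.2 (add F \lnot B, T \lnot B):
                    × closes — contains both B and \lnot B.
              branch 2.1.1.2 (add F \lnot B, T A):
                × closes — contains both B and \lnot B.
          branch 2.1.2 (add F \lnot B, T (\lnot B \leftrightarrow \lnot B)):
            × closes — contains both B and \lnot B.
      branch 2.2 (add T C):
        F (\lnot B \leftrightarrow (\lnot B \leftrightarrow \lnot B)): β-rule — branch into T \lnot B, F (\lnot B \leftrightarrow \lnot B)  //  F \lnot B, T (\lnot B \leftrightarrow \lnot B).
          branch 2.2.1 (add T \lnot B, F (\lnot B \leftrightarrow \lnot B)):
            F (\lnot B \leftrightarrow A): β-rule — branch into T \lnot B, F A  //  F \lnot B, T A.
              branch 2.2.1.1 (add T \lnot B, F A):
                F (\lnot B \leftrightarrow \lnot B): β-rule — branch into T \lnot B, F \lnot B  //  F \lnot B, T \lnot B.
                  branch 2.2.1.1.1 (add T \lnot B, F \lnot B):
                    × closes — contains both B and \lnot B.
                  branch 2.2.1.1.2 (add F \lnot B, T \lnot B):
                    × closes — contains both B and \lnot B.
              branch 2.2.1.2 (add F \lnot B, T A):
                × closes — contains both B and \lnot B.
          branch 2.2.2 (add F \lnot B, T (\lnot B \leftrightarrow \lnot B)):
            F (\lnot B \leftrightarrow A): β-rule — branch into T \lnot B, F A  //  F \lnot B, T A.
              branch 2.2.2.1 (add T \lnot B, F A):
                × closes — contains both B and \lnot B.
              branch 2.2.2.2 (add F \lnot B, T A):
                T (\lnot B \leftrightarrow \lnot B): β-rule — branch into T \lnot B, T \lnot B  //  F \lnot B, F \lnot B.
                  branch 2.2.2.2.1 (add T \lnot B, T \lnot B):
                    × closes — contains both B and \lnot B.
                  branch 2.2.2.2.2 (add F \lnot B, F \lnot B):
                    ○ open, literals {A=T, B=T, C=T}.
10 branches closed, 6 open.
Each open branch fixes some atoms; the unmentioned ones are free. Counting distinct full assignments: branch {B=F, C=T} (A) contributes 2 new; branch {B=F, C=T} (A) contributes 0 new; branch {B=T, C=T} (A) contributes 2 new; branch {C=T} (A, B) contributes 0 new; branch {C=T} (A, B) contributes 0 new; branch {A=T, B=T, C=T} (none free) contributes 0 new. Total: 4.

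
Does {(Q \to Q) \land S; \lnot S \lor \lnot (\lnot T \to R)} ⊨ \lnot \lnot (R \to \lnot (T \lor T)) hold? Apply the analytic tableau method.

Yes

Initial set: {((Q \to Q) \land S); (\lnot S \lor \lnot (\lnot T \to R)); \lnot \lnot \lnot (R \to \lnot (T \lor T))}.
((Q \to Q) \land S): α-rule — add (Q \to Q), S.
\lnot \lnot \lnot (R \to \lnot (T \lor T)): drop double negation, giving \lnot (R \to \lnot (T \lor T)).
\lnot (R \to \lnot (T \lor T)): α-rule — add R, \lnot \lnot (T \lor T).
(\lnot S \lor \lnot (\lnot T \to R)): β-rule — branch into \lnot S  //  \lnot (\lnot T \to R).
  branch 1 (add \lnot S):
    × closes — contains both S and \lnot S.
  branch 2 (add \lnot (\lnot T \to R)):
    \lnot (\lnot T \to R): α-rule — add \lnot T, \lnot R.
    × closes — contains both R and \lnot R.
All 2 branches close.
Every branch closed, so the premises entail the conclusion.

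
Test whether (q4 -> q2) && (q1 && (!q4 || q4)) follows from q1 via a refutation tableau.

Initial set: {T q1; F ((q4 -> q2) && (q1 && (!q4 || q4)))}.
F ((q4 -> q2) && (q1 && (!q4 || q4))): β-rule — branch into F (q4 -> q2)  //  F (q1 && (!q4 || q4)).
  branch 1 (add F (q4 -> q2)):
    F (q4 -> q2): α-rule — add T q4, F q2.
    ○ open, literals {q1=1, q2=0, q4=1}.
  branch 2 (add F (q1 && (!q4 || q4))):
    F (q1 && (!q4 || q4)): β-rule — branch into F q1  //  F (!q4 || q4).
      branch 2.1 (add F q1):
        × closes — contains both q1 and !q1.
      branch 2.2 (add F (!q4 || q4)):
        F (!q4 || q4): α-rule — add F !q4, F q4.
        × closes — contains both q4 and !q4.
2 branches closed, 1 open.
An open branch gives a countermodel: q1=1, q2=0, q4=1 (unmentioned atoms arbitrary); the premises hold there but the conclusion fails.

No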